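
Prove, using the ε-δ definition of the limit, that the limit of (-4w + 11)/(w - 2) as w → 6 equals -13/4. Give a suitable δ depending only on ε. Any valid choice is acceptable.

δ = min(2, (8/3)ε)

Let ε > 0. We want δ > 0 with 0 < |w − 6| < δ ⇒ |(-4w + 11)/(w - 2) + 13/4| < ε.
Combining over a common denominator, (-4w + 11)/(w - 2) + 13/4 = [(-4w + 11)·4 − (-13)·(w - 2)] / [4·(w - 2)] = -3(w − 6) / (4(w - 2)).
So |(-4w + 11)/(w - 2) + 13/4| = 3|w − 6| / (4·|w − 2|).
Restrict δ ≤ 2. Then |w − 6| < 2 gives |w − 2| = |(w − 6) + 4| ≥ 4 − 2 = 2.
Hence |(-4w + 11)/(w - 2) + 13/4| < 3|w − 6|/(4·2) = (3/8)|w − 6|, which is < ε once |w − 6| < (8/3)ε.
Take δ = min(2, (8/3)ε). Then 0 < |w − 6| < δ forces both bounds, so |(-4w + 11)/(w - 2) + 13/4| < ε.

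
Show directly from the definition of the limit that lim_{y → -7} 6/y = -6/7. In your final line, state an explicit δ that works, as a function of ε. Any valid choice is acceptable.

δ = min(7/2, (49/12)ε)

Let ε > 0 be given. We seek δ > 0 such that 0 < |y + 7| < δ implies |6/y + 6/7| < ε.
|6/y + 6/7| = 6·|-7 − y|/(7·|y|) = 6|y + 7|/(7|y|).
Restrict δ ≤ 7/2. Then |y + 7| < 7/2 gives |y| > 7/2, so 7|y| > 49/2.
Then |6/y + 6/7| < 6|y + 7|/(49/2), which is < ε when |y + 7| < (49/12)ε.
Take δ = min(7/2, (49/12)ε). Then 0 < |y + 7| < δ gives both |y + 7| < 7/2 and |y + 7| < (49/12)ε, so |6/y + 6/7| < ε.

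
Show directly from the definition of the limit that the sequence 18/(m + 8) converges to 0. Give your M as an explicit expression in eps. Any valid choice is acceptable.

M = 18/eps

Fix eps > 0. For m ≥ 1, |18/(m + 8) − 0| = 18/(m + 8) ≤ 18/m.
We need 18/m < eps, i.e. m > 18/eps.
Take M = 18/eps. If m > M then |18/(m + 8)| ≤ 18/m < eps.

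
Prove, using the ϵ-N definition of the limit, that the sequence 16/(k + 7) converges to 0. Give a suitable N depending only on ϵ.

N = 16/ϵ

Let ϵ > 0 be given. For k ≥ 1, |16/(k + 7) − 0| = 16/(k + 7) ≤ 16/k.
We need 16/k < ϵ, i.e. k > 16/ϵ.
Take N = 16/ϵ. If k > N then |16/(k + 7)| ≤ 16/k < ϵ.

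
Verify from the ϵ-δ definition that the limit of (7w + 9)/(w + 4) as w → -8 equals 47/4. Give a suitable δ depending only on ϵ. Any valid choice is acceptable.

δ = min(2, (8/19)ϵ)

Suppose ϵ > 0. We want δ > 0 with 0 < |w + 8| < δ ⇒ |(7w + 9)/(w + 4) − (47/4)| < ϵ.
Combining over a common denominator, (7w + 9)/(w + 4) − (47/4) = [(7w + 9)·(-4) − (-47)·(w + 4)] / [(-4)·(w + 4)] = 19(w + 8) / ((-4)(w + 4)).
So |(7w + 9)/(w + 4) − (47/4)| = 19|w + 8| / (4·|w + 4|).
Require δ ≤ 2, so |w + 4| ≥ |-4| − |w + 8| > 4 − 2 = 2.
Hence |(7w + 9)/(w + 4) − (47/4)| < 19|w + 8|/(4·2) = (19/8)|w + 8|, which is < ϵ once |w + 8| < (8/19)ϵ.
Take δ = min(2, (8/19)ϵ). Then 0 < |w + 8| < δ forces both bounds, so |(7w + 9)/(w + 4) − (47/4)| < ϵ.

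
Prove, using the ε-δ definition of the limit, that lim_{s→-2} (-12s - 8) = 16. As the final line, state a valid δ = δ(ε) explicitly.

δ = ε/12

Fix ε > 0. We need δ > 0 so that 0 < |s + 2| < δ implies |(-12s - 8) − 16| < ε.
Since (-12s - 8) − 16 = -12(s + 2), we have |(-12s - 8) − 16| = 12|s + 2|.
Thus it suffices that |s + 2| < ε/12.
Choosing δ = ε/12 gives |(-12s - 8) − 16| = 12|s + 2| < ε whenever |s + 2| < δ.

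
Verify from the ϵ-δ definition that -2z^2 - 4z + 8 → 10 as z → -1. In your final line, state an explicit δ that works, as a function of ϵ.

δ = min(2, ϵ/8)

Let ϵ > 0. We want δ > 0 such that 0 < |z + 1| < δ implies |(-2z^2 - 4z + 8) − 10| < ϵ.
(-2z^2 - 4z + 8) − 10 = -2z^2 - 4z - 2 = (z + 1)(-2z - 2).
So |(-2z^2 - 4z + 8) − 10| = |z + 1|·|-2z - 2|.
Assume first that |z + 1| < 2, so |z| < 3. Then |-2z - 2| ≤ 2·3 + 2 = 8.
Hence |(-2z^2 - 4z + 8) − 10| ≤ 8|z + 1| < ϵ provided |z + 1| < ϵ/8.
Take δ = min(2, ϵ/8). Then 0 < |z + 1| < δ gives both |z + 1| < 2 and |z + 1| < ϵ/8, so |(-2z^2 - 4z + 8) − 10| < ϵ.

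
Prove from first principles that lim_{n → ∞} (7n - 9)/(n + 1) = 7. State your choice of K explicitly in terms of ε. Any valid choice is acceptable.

K = 16/ε

Fix ε > 0. For n ≥ 1, |(7n - 9)/(n + 1) − 7| = |-16|/((n + 1)) = 16/((n + 1)).
Since n + 1 ≥ n for n ≥ 1, this is ≤ 16/(n) = 16/n.
So |(7n - 9)/(n + 1) − 7| < ε whenever n > 16/ε.
Take K = 16/ε. If n > K then |(7n - 9)/(n + 1) − 7| ≤ 16/n < ε.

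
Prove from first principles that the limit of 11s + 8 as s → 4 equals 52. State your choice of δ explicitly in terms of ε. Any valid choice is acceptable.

δ = ε/11

Let ε > 0. We need δ > 0 so that 0 < |s − 4| < δ implies |(11s + 8) − 52| < ε.
Since (11s + 8) − 52 = 11(s − 4), we have |(11s + 8) − 52| = 11|s − 4|.
So 11|s − 4| < ε exactly when |s − 4| < ε/11.
Choosing δ = ε/11 gives |(11s + 8) − 52| = 11|s − 4| < ε whenever |s − 4| < δ.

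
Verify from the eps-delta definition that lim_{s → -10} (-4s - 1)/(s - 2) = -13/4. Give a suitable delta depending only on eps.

delta = min(6, 8eps)

Let eps > 0 be given. We want delta > 0 with 0 < |s + 10| < delta ⇒ |(-4s - 1)/(s - 2) + 13/4| < eps.
Combining over a common denominator, (-4s - 1)/(s - 2) + 13/4 = [(-4s - 1)·(-12) − 39·(s - 2)] / [(-12)·(s - 2)] = 9(s + 10) / ((-12)(s - 2)).
So |(-4s - 1)/(s - 2) + 13/4| = 9|s + 10| / (12·|s − 2|).
Require delta ≤ 6, so |s − 2| ≥ |-12| − |s + 10| > 12 − 6 = 6.
Hence |(-4s - 1)/(s - 2) + 13/4| < 9|s + 10|/(12·6) = (1/8)|s + 10|, which is < eps once |s + 10| < 8eps.
Take delta = min(6, 8eps). Then 0 < |s + 10| < delta forces both bounds, so |(-4s - 1)/(s - 2) + 13/4| < eps.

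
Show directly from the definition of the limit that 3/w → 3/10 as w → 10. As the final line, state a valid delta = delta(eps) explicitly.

delta = min(5, (50/3)eps)

Let eps > 0 be given. We seek delta > 0 such that 0 < |w − 10| < delta implies |3/w − (3/10)| < eps.
|3/w − (3/10)| = 3·|10 − w|/(10·|w|) = 3|w − 10|/(10|w|).
Require delta ≤ 5 so that |w| > 10 − 5 = 5, hence 10|w| > 50.
Then |3/w − (3/10)| < 3|w − 10|/50, which is < eps when |w − 10| < (50/3)eps.
Take delta = min(5, (50/3)eps). Then 0 < |w − 10| < delta gives both |w − 10| < 5 and |w − 10| < (50/3)eps, so |3/w − (3/10)| < eps.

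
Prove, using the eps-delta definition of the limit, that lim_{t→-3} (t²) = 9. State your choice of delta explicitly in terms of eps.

Let eps > 0 be given. We seek delta > 0 with 0 < |t + 3| < delta ⇒ |t² − 9| < eps.
Factor: t² − 9 = (t + 3)(t - 3), so |t² − 9| = |t + 3|·|t - 3|.
Restrict delta ≤ 2. Then |t + 3| < 2 gives |t| < 5, so by the triangle inequality |t - 3| ≤ 5 + 3 = 8.
Hence |t² − 9| ≤ 8|t + 3|, which is < eps once |t + 3| < eps/8.
Take delta = min(2, eps/8). If 0 < |t + 3| < delta then both bounds hold and |t² − 9| ≤ 8|t + 3| < 8·(eps/8) = eps.

delta = min(2, eps/8)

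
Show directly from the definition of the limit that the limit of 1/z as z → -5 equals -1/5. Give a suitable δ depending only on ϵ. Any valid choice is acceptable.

Suppose ϵ > 0. We seek δ > 0 such that 0 < |z + 5| < δ implies |1/z + 1/5| < ϵ.
|1/z + 1/5| = |-5 − z|/(5·|z|) = |z + 5|/(5|z|).
Restrict δ ≤ 5/2. Then |z + 5| < 5/2 gives |z| > 5/2, so 5|z| > 25/2.
Then |1/z + 1/5| < |z + 5|/(25/2), which is < ϵ when |z + 5| < (25/2)ϵ.
Take δ = min(5/2, (25/2)ϵ). Then 0 < |z + 5| < δ gives both |z + 5| < 5/2 and |z + 5| < (25/2)ϵ, so |1/z + 1/5| < ϵ.

δ = min(5/2, (25/2)ϵ)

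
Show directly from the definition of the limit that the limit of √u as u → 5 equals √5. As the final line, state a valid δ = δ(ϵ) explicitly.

δ = min(5, √5·ϵ)

Suppose ϵ > 0. We want δ > 0 such that 0 < |u − 5| < δ implies |√u − √5| < ϵ.
Multiplying by the conjugate, |√u − √5| = |u − 5|/(√u + √5).
Restrict δ ≤ 5 so that |u − 5| < 5 forces u > 0, and then √u + √5 > √5.
Hence |√u − √5| < |u − 5|/√5, which is < ϵ once |u − 5| < √5·ϵ.
Take δ = min(5, √5·ϵ). If 0 < |u − 5| < δ then u > 0 and |√u − √5| < |u − 5|/√5 < ϵ.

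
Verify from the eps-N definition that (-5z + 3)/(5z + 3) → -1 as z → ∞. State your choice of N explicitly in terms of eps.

N = (6/5)/eps

Let eps > 0. We seek N > 0 such that z > N implies |(-5z + 3)/(5z + 3) + 1| < eps.
(-5z + 3)/(5z + 3) + 1 = (5(-5z + 3) − (-5)(5z + 3)) / (5(5z + 3)) = 30/(5(5z + 3)).
For z > 0 we have 5z + 3 > 5z, so |(-5z + 3)/(5z + 3) + 1| = 30/(5(5z + 3)) < 30/(5·5z) = (6/5)/z.
Thus |(-5z + 3)/(5z + 3) + 1| < eps whenever z > (6/5)/eps.
Take N = (6/5)/eps. If z > N then |(-5z + 3)/(5z + 3) + 1| < (6/5)/z < eps.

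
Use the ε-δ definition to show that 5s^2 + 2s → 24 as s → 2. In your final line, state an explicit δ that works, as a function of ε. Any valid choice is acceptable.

δ = min(1, ε/27)

Suppose ε > 0. We want δ > 0 such that 0 < |s − 2| < δ implies |(5s^2 + 2s) − 24| < ε.
(5s^2 + 2s) − 24 = 5s^2 + 2s - 24 = (s − 2)(5s + 12).
So |(5s^2 + 2s) − 24| = |s − 2|·|5s + 12|.
Assume first that |s − 2| < 1, so |s| < 3. Then |5s + 12| ≤ 5·3 + 12 = 27.
Hence |(5s^2 + 2s) − 24| ≤ 27|s − 2| < ε provided |s − 2| < ε/27.
Choosing δ = min(1, ε/27) ensures both conditions, hence |(5s^2 + 2s) − 24| < ε.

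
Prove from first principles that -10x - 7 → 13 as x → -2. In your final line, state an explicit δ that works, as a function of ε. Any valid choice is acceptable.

δ = ε/10

Fix ε > 0. We need δ > 0 so that 0 < |x + 2| < δ implies |(-10x - 7) − 13| < ε.
|(-10x - 7) − 13| = |-10x - 20| = 10|x + 2|.
Thus it suffices that |x + 2| < ε/10.
Take δ = ε/10. If 0 < |x + 2| < δ then |(-10x - 7) − 13| = 10|x + 2| < 10·(ε/10) = ε.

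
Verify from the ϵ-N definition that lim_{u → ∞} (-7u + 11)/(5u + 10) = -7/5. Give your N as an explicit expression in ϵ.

Let ϵ > 0 be given. We seek N > 0 such that u > N implies |(-7u + 11)/(5u + 10) + 7/5| < ϵ.
(-7u + 11)/(5u + 10) + 7/5 = (5(-7u + 11) − (-7)(5u + 10)) / (5(5u + 10)) = 125/(5(5u + 10)).
For u > 0 we have 5u + 10 > 5u, so |(-7u + 11)/(5u + 10) + 7/5| = 125/(5(5u + 10)) < 125/(5·5u) = 5/u.
Thus |(-7u + 11)/(5u + 10) + 7/5| < ϵ whenever u > 5/ϵ.
Take N = 5/ϵ. If u > N then |(-7u + 11)/(5u + 10) + 7/5| < 5/u < ϵ.

N = 5/ϵ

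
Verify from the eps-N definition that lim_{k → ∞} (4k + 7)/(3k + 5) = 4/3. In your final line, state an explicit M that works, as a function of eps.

Fix eps > 0. For k ≥ 1, |(4k + 7)/(3k + 5) − (4/3)| = |1|/(3(3k + 5)) = 1/(3(3k + 5)).
Since 3k + 5 ≥ 3k for k ≥ 1, this is ≤ 1/(3·3k) = (1/9)/k.
So |(4k + 7)/(3k + 5) − (4/3)| < eps whenever k > (1/9)/eps.
Take M = (1/9)/eps. If k > M then |(4k + 7)/(3k + 5) − (4/3)| ≤ (1/9)/k < eps.

M = (1/9)/eps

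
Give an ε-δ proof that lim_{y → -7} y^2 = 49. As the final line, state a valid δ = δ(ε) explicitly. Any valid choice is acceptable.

δ = min(1, ε/15)

Fix ε > 0. We seek δ > 0 with 0 < |y + 7| < δ ⇒ |y^2 − 49| < ε.
Factor: y^2 − 49 = (y + 7)(y - 7), so |y^2 − 49| = |y + 7|·|y - 7|.
Restrict δ ≤ 1. Then |y + 7| < 1 gives |y| < 8, so by the triangle inequality |y - 7| ≤ 8 + 7 = 15.
Hence |y^2 − 49| ≤ 15|y + 7|, which is < ε once |y + 7| < ε/15.
Take δ = min(1, ε/15). If 0 < |y + 7| < δ then both bounds hold and |y^2 − 49| ≤ 15|y + 7| < 15·(ε/15) = ε.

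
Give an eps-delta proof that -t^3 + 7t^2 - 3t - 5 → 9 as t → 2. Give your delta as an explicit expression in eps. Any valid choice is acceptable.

delta = min(1, eps/31)

Let eps > 0. We want delta > 0 such that 0 < |t − 2| < delta implies |(-t^3 + 7t^2 - 3t - 5) − 9| < eps.
(-t^3 + 7t^2 - 3t - 5) − 9 = -t^3 + 7t^2 - 3t - 14 = (t − 2)(-t^2 + 5t + 7).
So |(-t^3 + 7t^2 - 3t - 5) − 9| = |t − 2|·|-t^2 + 5t + 7|.
Require delta ≤ 1. Then |t − 2| < 1 gives |t| < 3, and by the triangle inequality |-t^2 + 5t + 7| ≤ 3^2 + 5·3 + 7 = 31.
Hence |(-t^3 + 7t^2 - 3t - 5) − 9| ≤ 31|t − 2| < eps provided |t − 2| < eps/31.
Choosing delta = min(1, eps/31) ensures both conditions, hence |(-t^3 + 7t^2 - 3t - 5) − 9| < eps.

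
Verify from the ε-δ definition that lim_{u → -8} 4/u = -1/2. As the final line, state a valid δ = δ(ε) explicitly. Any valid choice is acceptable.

δ = min(4, 8ε)

Let ε > 0 be given. We seek δ > 0 such that 0 < |u + 8| < δ implies |4/u + 1/2| < ε.
|4/u + 1/2| = 4·|-8 − u|/(8·|u|) = 4|u + 8|/(8|u|).
Require δ ≤ 4 so that |u| > 8 − 4 = 4, hence 8|u| > 32.
Then |4/u + 1/2| < 4|u + 8|/32, which is < ε when |u + 8| < 8ε.
Take δ = min(4, 8ε). Then 0 < |u + 8| < δ gives both |u + 8| < 4 and |u + 8| < 8ε, so |4/u + 1/2| < ε.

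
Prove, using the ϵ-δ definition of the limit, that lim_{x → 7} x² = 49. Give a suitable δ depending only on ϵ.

δ = min(2, ϵ/16)

Fix ϵ > 0. We seek δ > 0 with 0 < |x − 7| < δ ⇒ |x² − 49| < ϵ.
Factor: x² − 49 = (x − 7)(x + 7), so |x² − 49| = |x − 7|·|x + 7|.
Impose δ ≤ 2 so that |x| < 9; then |x + 7| ≤ 16.
Hence |x² − 49| ≤ 16|x − 7|, which is < ϵ once |x − 7| < ϵ/16.
Take δ = min(2, ϵ/16). If 0 < |x − 7| < δ then both bounds hold and |x² − 49| ≤ 16|x − 7| < 16·(ϵ/16) = ϵ.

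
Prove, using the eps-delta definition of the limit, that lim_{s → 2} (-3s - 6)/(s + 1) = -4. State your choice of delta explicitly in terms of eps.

delta = min(3/2, (3/2)eps)

Let eps > 0. We want delta > 0 with 0 < |s − 2| < delta ⇒ |(-3s - 6)/(s + 1) + 4| < eps.
Combining over a common denominator, (-3s - 6)/(s + 1) + 4 = [(-3s - 6)·3 − (-12)·(s + 1)] / [3·(s + 1)] = 3(s − 2) / (3(s + 1)).
So |(-3s - 6)/(s + 1) + 4| = 3|s − 2| / (3·|s + 1|).
Require delta ≤ 3/2, so |s + 1| ≥ |3| − |s − 2| > 3 − 3/2 = 3/2.
Hence |(-3s - 6)/(s + 1) + 4| < 3|s − 2|/(3·(3/2)) = (2/3)|s − 2|, which is < eps once |s − 2| < (3/2)eps.
Take delta = min(3/2, (3/2)eps). Then 0 < |s − 2| < delta forces both bounds, so |(-3s - 6)/(s + 1) + 4| < eps.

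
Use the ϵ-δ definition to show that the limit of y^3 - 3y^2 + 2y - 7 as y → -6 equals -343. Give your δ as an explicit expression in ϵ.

Let ϵ > 0 be given. We want δ > 0 such that 0 < |y + 6| < δ implies |(y^3 - 3y^2 + 2y - 7) + 343| < ϵ.
(y^3 - 3y^2 + 2y - 7) + 343 = y^3 - 3y^2 + 2y + 336 = (y + 6)(y^2 - 9y + 56).
So |(y^3 - 3y^2 + 2y - 7) + 343| = |y + 6|·|y^2 - 9y + 56|.
Require δ ≤ 2. Then |y + 6| < 2 gives |y| < 8, and by the triangle inequality |y^2 - 9y + 56| ≤ 8^2 + 9·8 + 56 = 192.
Hence |(y^3 - 3y^2 + 2y - 7) + 343| ≤ 192|y + 6| < ϵ provided |y + 6| < ϵ/192.
Choosing δ = min(2, ϵ/192) ensures both conditions, hence |(y^3 - 3y^2 + 2y - 7) + 343| < ϵ.

δ = min(2, ϵ/192)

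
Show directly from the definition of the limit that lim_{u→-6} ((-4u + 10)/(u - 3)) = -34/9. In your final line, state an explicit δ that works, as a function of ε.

δ = min(9/2, (81/4)ε)

Fix ε > 0. We want δ > 0 with 0 < |u + 6| < δ ⇒ |(-4u + 10)/(u - 3) + 34/9| < ε.
Combining over a common denominator, (-4u + 10)/(u - 3) + 34/9 = [(-4u + 10)·(-9) − 34·(u - 3)] / [(-9)·(u - 3)] = 2(u + 6) / ((-9)(u - 3)).
So |(-4u + 10)/(u - 3) + 34/9| = 2|u + 6| / (9·|u − 3|).
Require δ ≤ 9/2, so |u − 3| ≥ |-9| − |u + 6| > 9 − 9/2 = 9/2.
Hence |(-4u + 10)/(u - 3) + 34/9| < 2|u + 6|/(9·(9/2)) = (4/81)|u + 6|, which is < ε once |u + 6| < (81/4)ε.
Take δ = min(9/2, (81/4)ε). Then 0 < |u + 6| < δ forces both bounds, so |(-4u + 10)/(u - 3) + 34/9| < ε.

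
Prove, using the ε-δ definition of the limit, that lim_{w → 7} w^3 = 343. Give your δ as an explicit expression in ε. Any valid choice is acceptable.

δ = min(1, ε/169)

Suppose ε > 0. We seek δ > 0 with 0 < |w − 7| < δ ⇒ |w^3 − 343| < ε.
Factor: w^3 − 343 = (w − 7)(w^2 + 7w + 49), so |w^3 − 343| = |w − 7|·|w^2 + 7w + 49|.
Impose δ ≤ 1 so that |w| < 8; then |w^2 + 7w + 49| ≤ 169.
Hence |w^3 − 343| ≤ 169|w − 7|, which is < ε once |w − 7| < ε/169.
Take δ = min(1, ε/169). If 0 < |w − 7| < δ then both bounds hold and |w^3 − 343| ≤ 169|w − 7| < 169·(ε/169) = ε.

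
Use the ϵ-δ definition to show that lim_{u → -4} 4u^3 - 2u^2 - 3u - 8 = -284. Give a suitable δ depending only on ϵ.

Suppose ϵ > 0. We want δ > 0 such that 0 < |u + 4| < δ implies |(4u^3 - 2u^2 - 3u - 8) + 284| < ϵ.
(4u^3 - 2u^2 - 3u - 8) + 284 = 4u^3 - 2u^2 - 3u + 276 = (u + 4)(4u^2 - 18u + 69).
So |(4u^3 - 2u^2 - 3u - 8) + 284| = |u + 4|·|4u^2 - 18u + 69|.
Assume first that |u + 4| < 2, so |u| < 6. Then |4u^2 - 18u + 69| ≤ 4·6^2 + 18·6 + 69 = 321.
Hence |(4u^3 - 2u^2 - 3u - 8) + 284| ≤ 321|u + 4| < ϵ provided |u + 4| < ϵ/321.
Take δ = min(2, ϵ/321). Then 0 < |u + 4| < δ gives both |u + 4| < 2 and |u + 4| < ϵ/321, so |(4u^3 - 2u^2 - 3u - 8) + 284| < ϵ.

δ = min(2, ϵ/321)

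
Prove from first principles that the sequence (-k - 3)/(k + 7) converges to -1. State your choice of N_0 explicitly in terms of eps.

Let eps > 0 be given. For k ≥ 1, |(-k - 3)/(k + 7) + 1| = |4|/((k + 7)) = 4/((k + 7)).
Since k + 7 ≥ k for k ≥ 1, this is ≤ 4/(k) = 4/k.
So |(-k - 3)/(k + 7) + 1| < eps whenever k > 4/eps.
Take N_0 = 4/eps. If k > N_0 then |(-k - 3)/(k + 7) + 1| ≤ 4/k < eps.

N_0 = 4/eps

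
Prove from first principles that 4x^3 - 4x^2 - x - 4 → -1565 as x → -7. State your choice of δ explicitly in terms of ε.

Let ε > 0 be given. We want δ > 0 such that 0 < |x + 7| < δ implies |(4x^3 - 4x^2 - x - 4) + 1565| < ε.
(4x^3 - 4x^2 - x - 4) + 1565 = 4x^3 - 4x^2 - x + 1561 = (x + 7)(4x^2 - 32x + 223).
So |(4x^3 - 4x^2 - x - 4) + 1565| = |x + 7|·|4x^2 - 32x + 223|.
Assume first that |x + 7| < 2, so |x| < 9. Then |4x^2 - 32x + 223| ≤ 4·9^2 + 32·9 + 223 = 835.
Hence |(4x^3 - 4x^2 - x - 4) + 1565| ≤ 835|x + 7| < ε provided |x + 7| < ε/835.
Take δ = min(2, ε/835). Then 0 < |x + 7| < δ gives both |x + 7| < 2 and |x + 7| < ε/835, so |(4x^3 - 4x^2 - x - 4) + 1565| < ε.

δ = min(2, ε/835)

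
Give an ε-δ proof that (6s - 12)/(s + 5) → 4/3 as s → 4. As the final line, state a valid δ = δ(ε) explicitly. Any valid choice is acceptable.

δ = min(9/2, (27/28)ε)

Fix ε > 0. We want δ > 0 with 0 < |s − 4| < δ ⇒ |(6s - 12)/(s + 5) − (4/3)| < ε.
Combining over a common denominator, (6s - 12)/(s + 5) − (4/3) = [(6s - 12)·9 − 12·(s + 5)] / [9·(s + 5)] = 42(s − 4) / (9(s + 5)).
So |(6s - 12)/(s + 5) − (4/3)| = 42|s − 4| / (9·|s + 5|).
Require δ ≤ 9/2, so |s + 5| ≥ |9| − |s − 4| > 9 − 9/2 = 9/2.
Hence |(6s - 12)/(s + 5) − (4/3)| < 42|s − 4|/(9·(9/2)) = (28/27)|s − 4|, which is < ε once |s − 4| < (27/28)ε.
Take δ = min(9/2, (27/28)ε). Then 0 < |s − 4| < δ forces both bounds, so |(6s - 12)/(s + 5) − (4/3)| < ε.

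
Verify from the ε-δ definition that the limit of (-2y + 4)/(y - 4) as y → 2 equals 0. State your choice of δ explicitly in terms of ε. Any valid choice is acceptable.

δ = min(1, (1/2)ε)

Let ε > 0. We want δ > 0 with 0 < |y − 2| < δ ⇒ |(-2y + 4)/(y - 4) − 0| < ε.
Combining over a common denominator, (-2y + 4)/(y - 4) − 0 = [(-2y + 4)·(-2) − 0·(y - 4)] / [(-2)·(y - 4)] = 4(y − 2) / ((-2)(y - 4)).
So |(-2y + 4)/(y - 4) − 0| = 4|y − 2| / (2·|y − 4|).
Require δ ≤ 1, so |y − 4| ≥ |-2| − |y − 2| > 2 − 1 = 1.
Hence |(-2y + 4)/(y - 4) − 0| < 4|y − 2|/(2·1) = 2|y − 2|, which is < ε once |y − 2| < (1/2)ε.
Take δ = min(1, (1/2)ε). Then 0 < |y − 2| < δ forces both bounds, so |(-2y + 4)/(y - 4) − 0| < ε.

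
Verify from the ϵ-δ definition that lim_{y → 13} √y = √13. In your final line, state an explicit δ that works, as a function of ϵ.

Let ϵ > 0 be given. We want δ > 0 such that 0 < |y − 13| < δ implies |√y − √13| < ϵ.
Multiplying by the conjugate, |√y − √13| = |y − 13|/(√y + √13).
Restrict δ ≤ 13 so that |y − 13| < 13 forces y > 0, and then √y + √13 > √13.
Hence |√y − √13| < |y − 13|/√13, which is < ϵ once |y − 13| < √13·ϵ.
Take δ = min(13, √13·ϵ). If 0 < |y − 13| < δ then y > 0 and |√y − √13| < |y − 13|/√13 < ϵ.

δ = min(13, √13·ϵ)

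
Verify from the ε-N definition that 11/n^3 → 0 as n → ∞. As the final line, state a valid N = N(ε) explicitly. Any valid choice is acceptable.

N = (11/ε)^{1/3}

Let ε > 0 be given. For n ≥ 1, |11/n^3 − 0| = 11/n^3.
11/n^3 < ε ⇔ n^3 > 11/ε ⇔ n > (11/ε)^{1/3}.
Take N = (11/ε)^{1/3}. Then n > N implies 11/n^3 < ε.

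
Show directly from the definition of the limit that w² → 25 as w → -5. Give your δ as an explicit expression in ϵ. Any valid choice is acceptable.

δ = min(1, ϵ/11)

Let ϵ > 0 be given. We seek δ > 0 with 0 < |w + 5| < δ ⇒ |w² − 25| < ϵ.
Factor: w² − 25 = (w + 5)(w - 5), so |w² − 25| = |w + 5|·|w - 5|.
Impose δ ≤ 1 so that |w| < 6; then |w - 5| ≤ 11.
Hence |w² − 25| ≤ 11|w + 5|, which is < ϵ once |w + 5| < ϵ/11.
Take δ = min(1, ϵ/11). If 0 < |w + 5| < δ then both bounds hold and |w² − 25| ≤ 11|w + 5| < 11·(ϵ/11) = ϵ.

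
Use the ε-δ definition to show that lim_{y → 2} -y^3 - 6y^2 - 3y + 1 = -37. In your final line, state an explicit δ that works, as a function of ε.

δ = min(1, ε/52)

Let ε > 0. We want δ > 0 such that 0 < |y − 2| < δ implies |(-y^3 - 6y^2 - 3y + 1) + 37| < ε.
(-y^3 - 6y^2 - 3y + 1) + 37 = -y^3 - 6y^2 - 3y + 38 = (y − 2)(-y^2 - 8y - 19).
So |(-y^3 - 6y^2 - 3y + 1) + 37| = |y − 2|·|-y^2 - 8y - 19|.
Require δ ≤ 1. Then |y − 2| < 1 gives |y| < 3, and by the triangle inequality |-y^2 - 8y - 19| ≤ 3^2 + 8·3 + 19 = 52.
Hence |(-y^3 - 6y^2 - 3y + 1) + 37| ≤ 52|y − 2| < ε provided |y − 2| < ε/52.
Take δ = min(1, ε/52). Then 0 < |y − 2| < δ gives both |y − 2| < 1 and |y − 2| < ε/52, so |(-y^3 - 6y^2 - 3y + 1) + 37| < ε.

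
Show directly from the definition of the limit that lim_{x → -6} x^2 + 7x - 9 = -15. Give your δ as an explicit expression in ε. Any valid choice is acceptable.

Fix ε > 0. We want δ > 0 such that 0 < |x + 6| < δ implies |(x^2 + 7x - 9) + 15| < ε.
(x^2 + 7x - 9) + 15 = x^2 + 7x + 6 = (x + 6)(x + 1).
So |(x^2 + 7x - 9) + 15| = |x + 6|·|x + 1|.
Assume first that |x + 6| < 1, so |x| < 7. Then |x + 1| ≤ 7 + 1 = 8.
Hence |(x^2 + 7x - 9) + 15| ≤ 8|x + 6| < ε provided |x + 6| < ε/8.
Take δ = min(1, ε/8). Then 0 < |x + 6| < δ gives both |x + 6| < 1 and |x + 6| < ε/8, so |(x^2 + 7x - 9) + 15| < ε.

δ = min(1, ε/8)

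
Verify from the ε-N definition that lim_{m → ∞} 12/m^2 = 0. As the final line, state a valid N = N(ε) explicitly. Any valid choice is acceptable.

Fix ε > 0. For m ≥ 1, |12/m^2 − 0| = 12/m^2.
12/m^2 < ε ⇔ m^2 > 12/ε ⇔ m > (12/ε)^{1/2}.
Take N = (12/ε)^{1/2}. Then m > N implies 12/m^2 < ε.

N = (12/ε)^{1/2}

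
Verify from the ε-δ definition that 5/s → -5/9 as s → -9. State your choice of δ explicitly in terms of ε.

δ = min(9/2, (81/10)ε)

Let ε > 0 be given. We seek δ > 0 such that 0 < |s + 9| < δ implies |5/s + 5/9| < ε.
|5/s + 5/9| = 5·|-9 − s|/(9·|s|) = 5|s + 9|/(9|s|).
Require δ ≤ 9/2 so that |s| > 9 − 9/2 = 9/2, hence 9|s| > 81/2.
Then |5/s + 5/9| < 5|s + 9|/(81/2), which is < ε when |s + 9| < (81/10)ε.
Take δ = min(9/2, (81/10)ε). Then 0 < |s + 9| < δ gives both |s + 9| < 9/2 and |s + 9| < (81/10)ε, so |5/s + 5/9| < ε.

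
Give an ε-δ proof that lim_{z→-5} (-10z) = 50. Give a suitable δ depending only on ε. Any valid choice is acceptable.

Let ε > 0. We need δ > 0 so that 0 < |z + 5| < δ implies |(-10z) − 50| < ε.
|(-10z) − 50| = |-10z - 50| = 10|z + 5|.
So 10|z + 5| < ε exactly when |z + 5| < ε/10.
Take δ = ε/10. If 0 < |z + 5| < δ then |(-10z) − 50| = 10|z + 5| < 10·(ε/10) = ε.

δ = ε/10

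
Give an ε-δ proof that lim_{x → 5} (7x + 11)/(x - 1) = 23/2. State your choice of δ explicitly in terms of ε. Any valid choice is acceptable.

δ = min(2, (4/9)ε)

Let ε > 0 be given. We want δ > 0 with 0 < |x − 5| < δ ⇒ |(7x + 11)/(x - 1) − (23/2)| < ε.
Combining over a common denominator, (7x + 11)/(x - 1) − (23/2) = [(7x + 11)·4 − 46·(x - 1)] / [4·(x - 1)] = -18(x − 5) / (4(x - 1)).
So |(7x + 11)/(x - 1) − (23/2)| = 18|x − 5| / (4·|x − 1|).
Require δ ≤ 2, so |x − 1| ≥ |4| − |x − 5| > 4 − 2 = 2.
Hence |(7x + 11)/(x - 1) − (23/2)| < 18|x − 5|/(4·2) = (9/4)|x − 5|, which is < ε once |x − 5| < (4/9)ε.
Take δ = min(2, (4/9)ε). Then 0 < |x − 5| < δ forces both bounds, so |(7x + 11)/(x - 1) − (23/2)| < ε.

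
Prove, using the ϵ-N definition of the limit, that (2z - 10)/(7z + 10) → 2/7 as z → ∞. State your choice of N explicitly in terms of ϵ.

N = (90/49)/ϵ

Let ϵ > 0. We seek N > 0 such that z > N implies |(2z - 10)/(7z + 10) − (2/7)| < ϵ.
(2z - 10)/(7z + 10) − (2/7) = (7(2z - 10) − 2(7z + 10)) / (7(7z + 10)) = -90/(7(7z + 10)).
For z > 0 we have 7z + 10 > 7z, so |(2z - 10)/(7z + 10) − (2/7)| = 90/(7(7z + 10)) < 90/(7·7z) = (90/49)/z.
Thus |(2z - 10)/(7z + 10) − (2/7)| < ϵ whenever z > (90/49)/ϵ.
Take N = (90/49)/ϵ. If z > N then |(2z - 10)/(7z + 10) − (2/7)| < (90/49)/z < ϵ.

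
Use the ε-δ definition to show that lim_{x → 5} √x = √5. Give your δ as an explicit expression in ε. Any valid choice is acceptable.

Suppose ε > 0. We want δ > 0 such that 0 < |x − 5| < δ implies |√x − √5| < ε.
Rationalise: √x − √5 = (x − 5)/(√x + √5), so |√x − √5| = |x − 5|/(√x + √5).
Restrict δ ≤ 5 so that |x − 5| < 5 forces x > 0, and then √x + √5 > √5.
Hence |√x − √5| < |x − 5|/√5, which is < ε once |x − 5| < √5·ε.
Take δ = min(5, √5·ε). If 0 < |x − 5| < δ then x > 0 and |√x − √5| < |x − 5|/√5 < ε.

δ = min(5, √5·ε)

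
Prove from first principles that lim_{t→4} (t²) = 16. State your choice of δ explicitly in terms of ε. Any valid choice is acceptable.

Let ε > 0. We seek δ > 0 with 0 < |t − 4| < δ ⇒ |t² − 16| < ε.
Factor: t² − 16 = (t − 4)(t + 4), so |t² − 16| = |t − 4|·|t + 4|.
Impose δ ≤ 1 so that |t| < 5; then |t + 4| ≤ 9.
Hence |t² − 16| ≤ 9|t − 4|, which is < ε once |t − 4| < ε/9.
Take δ = min(1, ε/9). If 0 < |t − 4| < δ then both bounds hold and |t² − 16| ≤ 9|t − 4| < 9·(ε/9) = ε.

δ = min(1, ε/9)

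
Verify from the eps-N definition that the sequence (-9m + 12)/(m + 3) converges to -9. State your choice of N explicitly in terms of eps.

N = 39/eps

Suppose eps > 0. For m ≥ 1, |(-9m + 12)/(m + 3) + 9| = |39|/((m + 3)) = 39/((m + 3)).
Since m + 3 ≥ m for m ≥ 1, this is ≤ 39/(m) = 39/m.
So |(-9m + 12)/(m + 3) + 9| < eps whenever m > 39/eps.
Take N = 39/eps. If m > N then |(-9m + 12)/(m + 3) + 9| ≤ 39/m < eps.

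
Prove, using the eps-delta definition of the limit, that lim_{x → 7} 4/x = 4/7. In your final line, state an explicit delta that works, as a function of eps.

delta = min(7/2, (49/8)eps)

Let eps > 0 be given. We seek delta > 0 such that 0 < |x − 7| < delta implies |4/x − (4/7)| < eps.
|4/x − (4/7)| = 4·|7 − x|/(7·|x|) = 4|x − 7|/(7|x|).
Require delta ≤ 7/2 so that |x| > 7 − 7/2 = 7/2, hence 7|x| > 49/2.
Then |4/x − (4/7)| < 4|x − 7|/(49/2), which is < eps when |x − 7| < (49/8)eps.
Take delta = min(7/2, (49/8)eps). Then 0 < |x − 7| < delta gives both |x − 7| < 7/2 and |x − 7| < (49/8)eps, so |4/x − (4/7)| < eps.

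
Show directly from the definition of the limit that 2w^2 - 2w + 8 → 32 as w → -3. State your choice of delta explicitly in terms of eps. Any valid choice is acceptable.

Fix eps > 0. We want delta > 0 such that 0 < |w + 3| < delta implies |(2w^2 - 2w + 8) − 32| < eps.
(2w^2 - 2w + 8) − 32 = 2w^2 - 2w - 24 = (w + 3)(2w - 8).
So |(2w^2 - 2w + 8) − 32| = |w + 3|·|2w - 8|.
Require delta ≤ 1. Then |w + 3| < 1 gives |w| < 4, and by the triangle inequality |2w - 8| ≤ 2·4 + 8 = 16.
Hence |(2w^2 - 2w + 8) − 32| ≤ 16|w + 3| < eps provided |w + 3| < eps/16.
Choosing delta = min(1, eps/16) ensures both conditions, hence |(2w^2 - 2w + 8) − 32| < eps.

delta = min(1, eps/16)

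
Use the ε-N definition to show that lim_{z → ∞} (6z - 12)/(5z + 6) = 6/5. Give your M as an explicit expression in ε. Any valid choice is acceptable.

Let ε > 0. We seek M > 0 such that z > M implies |(6z - 12)/(5z + 6) − (6/5)| < ε.
(6z - 12)/(5z + 6) − (6/5) = (5(6z - 12) − 6(5z + 6)) / (5(5z + 6)) = -96/(5(5z + 6)).
For z > 0 we have 5z + 6 > 5z, so |(6z - 12)/(5z + 6) − (6/5)| = 96/(5(5z + 6)) < 96/(5·5z) = (96/25)/z.
Thus |(6z - 12)/(5z + 6) − (6/5)| < ε whenever z > (96/25)/ε.
Take M = (96/25)/ε. If z > M then |(6z - 12)/(5z + 6) − (6/5)| < (96/25)/z < ε.

M = (96/25)/ε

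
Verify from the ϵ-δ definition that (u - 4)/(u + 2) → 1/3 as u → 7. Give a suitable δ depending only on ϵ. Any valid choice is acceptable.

Let ϵ > 0. We want δ > 0 with 0 < |u − 7| < δ ⇒ |(u - 4)/(u + 2) − (1/3)| < ϵ.
Combining over a common denominator, (u - 4)/(u + 2) − (1/3) = [(u - 4)·9 − 3·(u + 2)] / [9·(u + 2)] = 6(u − 7) / (9(u + 2)).
So |(u - 4)/(u + 2) − (1/3)| = 6|u − 7| / (9·|u + 2|).
Restrict δ ≤ 9/2. Then |u − 7| < 9/2 gives |u + 2| = |(u − 7) + 9| ≥ 9 − 9/2 = 9/2.
Hence |(u - 4)/(u + 2) − (1/3)| < 6|u − 7|/(9·(9/2)) = (4/27)|u − 7|, which is < ϵ once |u − 7| < (27/4)ϵ.
Take δ = min(9/2, (27/4)ϵ). Then 0 < |u − 7| < δ forces both bounds, so |(u - 4)/(u + 2) − (1/3)| < ϵ.

δ = min(9/2, (27/4)ϵ)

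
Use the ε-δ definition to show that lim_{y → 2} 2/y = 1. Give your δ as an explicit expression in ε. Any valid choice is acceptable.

δ = min(1, ε)

Let ε > 0. We seek δ > 0 such that 0 < |y − 2| < δ implies |2/y − 1| < ε.
|2/y − 1| = 2·|2 − y|/(2·|y|) = 2|y − 2|/(2|y|).
Restrict δ ≤ 1. Then |y − 2| < 1 gives |y| > 1, so 2|y| > 2.
Then |2/y − 1| < 2|y − 2|/2, which is < ε when |y − 2| < ε.
Take δ = min(1, ε). Then 0 < |y − 2| < δ gives both |y − 2| < 1 and |y − 2| < ε, so |2/y − 1| < ε.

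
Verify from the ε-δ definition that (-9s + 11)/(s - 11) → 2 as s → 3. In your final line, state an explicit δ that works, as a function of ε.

Let ε > 0. We want δ > 0 with 0 < |s − 3| < δ ⇒ |(-9s + 11)/(s - 11) − 2| < ε.
Combining over a common denominator, (-9s + 11)/(s - 11) − 2 = [(-9s + 11)·(-8) − (-16)·(s - 11)] / [(-8)·(s - 11)] = 88(s − 3) / ((-8)(s - 11)).
So |(-9s + 11)/(s - 11) − 2| = 88|s − 3| / (8·|s − 11|).
Restrict δ ≤ 4. Then |s − 3| < 4 gives |s − 11| = |(s − 3) + (-8)| ≥ 8 − 4 = 4.
Hence |(-9s + 11)/(s - 11) − 2| < 88|s − 3|/(8·4) = (11/4)|s − 3|, which is < ε once |s − 3| < (4/11)ε.
Take δ = min(4, (4/11)ε). Then 0 < |s − 3| < δ forces both bounds, so |(-9s + 11)/(s - 11) − 2| < ε.

δ = min(4, (4/11)ε)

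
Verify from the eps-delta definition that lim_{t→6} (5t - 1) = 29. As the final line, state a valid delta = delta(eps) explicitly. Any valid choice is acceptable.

delta = eps/5

Let eps > 0. We need delta > 0 so that 0 < |t − 6| < delta implies |(5t - 1) − 29| < eps.
|(5t - 1) − 29| = |5t - 30| = 5|t − 6|.
Thus it suffices that |t − 6| < eps/5.
Choosing delta = eps/5 gives |(5t - 1) − 29| = 5|t − 6| < eps whenever |t − 6| < delta.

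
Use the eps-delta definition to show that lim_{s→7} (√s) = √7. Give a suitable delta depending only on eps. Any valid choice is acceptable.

Let eps > 0 be given. We want delta > 0 such that 0 < |s − 7| < delta implies |√s − √7| < eps.
Rationalise: √s − √7 = (s − 7)/(√s + √7), so |√s − √7| = |s − 7|/(√s + √7).
Restrict delta ≤ 7 so that |s − 7| < 7 forces s > 0, and then √s + √7 > √7.
Hence |√s − √7| < |s − 7|/√7, which is < eps once |s − 7| < √7·eps.
Take delta = min(7, √7·eps). If 0 < |s − 7| < delta then s > 0 and |√s − √7| < |s − 7|/√7 < eps.

delta = min(7, √7·eps)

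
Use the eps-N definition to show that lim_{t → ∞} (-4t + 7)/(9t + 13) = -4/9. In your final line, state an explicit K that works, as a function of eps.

K = (115/81)/eps

Fix eps > 0. We seek K > 0 such that t > K implies |(-4t + 7)/(9t + 13) + 4/9| < eps.
(-4t + 7)/(9t + 13) + 4/9 = (9(-4t + 7) − (-4)(9t + 13)) / (9(9t + 13)) = 115/(9(9t + 13)).
For t > 0 we have 9t + 13 > 9t, so |(-4t + 7)/(9t + 13) + 4/9| = 115/(9(9t + 13)) < 115/(9·9t) = (115/81)/t.
Thus |(-4t + 7)/(9t + 13) + 4/9| < eps whenever t > (115/81)/eps.
Take K = (115/81)/eps. If t > K then |(-4t + 7)/(9t + 13) + 4/9| < (115/81)/t < eps.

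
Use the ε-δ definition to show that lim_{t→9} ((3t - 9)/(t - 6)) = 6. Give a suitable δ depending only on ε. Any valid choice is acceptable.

Fix ε > 0. We want δ > 0 with 0 < |t − 9| < δ ⇒ |(3t - 9)/(t - 6) − 6| < ε.
Combining over a common denominator, (3t - 9)/(t - 6) − 6 = [(3t - 9)·3 − 18·(t - 6)] / [3·(t - 6)] = -9(t − 9) / (3(t - 6)).
So |(3t - 9)/(t - 6) − 6| = 9|t − 9| / (3·|t − 6|).
Require δ ≤ 3/2, so |t − 6| ≥ |3| − |t − 9| > 3 − 3/2 = 3/2.
Hence |(3t - 9)/(t - 6) − 6| < 9|t − 9|/(3·(3/2)) = 2|t − 9|, which is < ε once |t − 9| < (1/2)ε.
Take δ = min(3/2, (1/2)ε). Then 0 < |t − 9| < δ forces both bounds, so |(3t - 9)/(t - 6) − 6| < ε.

δ = min(3/2, (1/2)ε)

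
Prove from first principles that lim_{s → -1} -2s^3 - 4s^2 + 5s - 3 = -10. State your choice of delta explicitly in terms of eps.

Let eps > 0 be given. We want delta > 0 such that 0 < |s + 1| < delta implies |(-2s^3 - 4s^2 + 5s - 3) + 10| < eps.
(-2s^3 - 4s^2 + 5s - 3) + 10 = -2s^3 - 4s^2 + 5s + 7 = (s + 1)(-2s^2 - 2s + 7).
So |(-2s^3 - 4s^2 + 5s - 3) + 10| = |s + 1|·|-2s^2 - 2s + 7|.
Require delta ≤ 2. Then |s + 1| < 2 gives |s| < 3, and by the triangle inequality |-2s^2 - 2s + 7| ≤ 2·3^2 + 2·3 + 7 = 31.
Hence |(-2s^3 - 4s^2 + 5s - 3) + 10| ≤ 31|s + 1| < eps provided |s + 1| < eps/31.
Choosing delta = min(2, eps/31) ensures both conditions, hence |(-2s^3 - 4s^2 + 5s - 3) + 10| < eps.

delta = min(2, eps/31)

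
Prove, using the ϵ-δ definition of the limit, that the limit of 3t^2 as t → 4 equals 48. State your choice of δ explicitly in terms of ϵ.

δ = min(2, ϵ/30)

Suppose ϵ > 0. We want δ > 0 such that 0 < |t − 4| < δ implies |(3t^2) − 48| < ϵ.
(3t^2) − 48 = 3t^2 - 48 = (t − 4)(3t + 12).
So |(3t^2) − 48| = |t − 4|·|3t + 12|.
Require δ ≤ 2. Then |t − 4| < 2 gives |t| < 6, and by the triangle inequality |3t + 12| ≤ 3·6 + 12 = 30.
Hence |(3t^2) − 48| ≤ 30|t − 4| < ϵ provided |t − 4| < ϵ/30.
Take δ = min(2, ϵ/30). Then 0 < |t − 4| < δ gives both |t − 4| < 2 and |t − 4| < ϵ/30, so |(3t^2) − 48| < ϵ.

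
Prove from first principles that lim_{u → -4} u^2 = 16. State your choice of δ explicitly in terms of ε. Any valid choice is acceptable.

Fix ε > 0. We seek δ > 0 with 0 < |u + 4| < δ ⇒ |u^2 − 16| < ε.
Factor: u^2 − 16 = (u + 4)(u - 4), so |u^2 − 16| = |u + 4|·|u - 4|.
Impose δ ≤ 1 so that |u| < 5; then |u - 4| ≤ 9.
Hence |u^2 − 16| ≤ 9|u + 4|, which is < ε once |u + 4| < ε/9.
Take δ = min(1, ε/9). If 0 < |u + 4| < δ then both bounds hold and |u^2 − 16| ≤ 9|u + 4| < 9·(ε/9) = ε.

δ = min(1, ε/9)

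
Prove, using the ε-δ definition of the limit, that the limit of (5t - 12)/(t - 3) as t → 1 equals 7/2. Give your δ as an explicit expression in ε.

Fix ε > 0. We want δ > 0 with 0 < |t − 1| < δ ⇒ |(5t - 12)/(t - 3) − (7/2)| < ε.
Combining over a common denominator, (5t - 12)/(t - 3) − (7/2) = [(5t - 12)·(-2) − (-7)·(t - 3)] / [(-2)·(t - 3)] = -3(t − 1) / ((-2)(t - 3)).
So |(5t - 12)/(t - 3) − (7/2)| = 3|t − 1| / (2·|t − 3|).
Require δ ≤ 1, so |t − 3| ≥ |-2| − |t − 1| > 2 − 1 = 1.
Hence |(5t - 12)/(t - 3) − (7/2)| < 3|t − 1|/(2·1) = (3/2)|t − 1|, which is < ε once |t − 1| < (2/3)ε.
Take δ = min(1, (2/3)ε). Then 0 < |t − 1| < δ forces both bounds, so |(5t - 12)/(t - 3) − (7/2)| < ε.

δ = min(1, (2/3)ε)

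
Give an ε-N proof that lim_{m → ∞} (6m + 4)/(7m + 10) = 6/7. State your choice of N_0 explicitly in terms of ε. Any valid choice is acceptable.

Fix ε > 0. For m ≥ 1, |(6m + 4)/(7m + 10) − (6/7)| = |-32|/(7(7m + 10)) = 32/(7(7m + 10)).
Since 7m + 10 ≥ 7m for m ≥ 1, this is ≤ 32/(7·7m) = (32/49)/m.
So |(6m + 4)/(7m + 10) − (6/7)| < ε whenever m > (32/49)/ε.
Take N_0 = (32/49)/ε. If m > N_0 then |(6m + 4)/(7m + 10) − (6/7)| ≤ (32/49)/m < ε.

N_0 = (32/49)/ε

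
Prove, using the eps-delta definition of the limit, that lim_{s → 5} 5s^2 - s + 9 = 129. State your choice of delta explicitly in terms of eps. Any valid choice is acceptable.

delta = min(1, eps/54)

Let eps > 0 be given. We want delta > 0 such that 0 < |s − 5| < delta implies |(5s^2 - s + 9) − 129| < eps.
(5s^2 - s + 9) − 129 = 5s^2 - s - 120 = (s − 5)(5s + 24).
So |(5s^2 - s + 9) − 129| = |s − 5|·|5s + 24|.
Assume first that |s − 5| < 1, so |s| < 6. Then |5s + 24| ≤ 5·6 + 24 = 54.
Hence |(5s^2 - s + 9) − 129| ≤ 54|s − 5| < eps provided |s − 5| < eps/54.
Choosing delta = min(1, eps/54) ensures both conditions, hence |(5s^2 - s + 9) − 129| < eps.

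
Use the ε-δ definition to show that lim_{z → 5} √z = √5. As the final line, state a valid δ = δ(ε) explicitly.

δ = min(5, √5·ε)

Let ε > 0 be given. We want δ > 0 such that 0 < |z − 5| < δ implies |√z − √5| < ε.
Multiplying by the conjugate, |√z − √5| = |z − 5|/(√z + √5).
Restrict δ ≤ 5 so that |z − 5| < 5 forces z > 0, and then √z + √5 > √5.
Hence |√z − √5| < |z − 5|/√5, which is < ε once |z − 5| < √5·ε.
Take δ = min(5, √5·ε). If 0 < |z − 5| < δ then z > 0 and |√z − √5| < |z − 5|/√5 < ε.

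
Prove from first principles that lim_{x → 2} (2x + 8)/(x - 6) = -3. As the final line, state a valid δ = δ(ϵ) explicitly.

Let ϵ > 0. We want δ > 0 with 0 < |x − 2| < δ ⇒ |(2x + 8)/(x - 6) + 3| < ϵ.
Combining over a common denominator, (2x + 8)/(x - 6) + 3 = [(2x + 8)·(-4) − 12·(x - 6)] / [(-4)·(x - 6)] = -20(x − 2) / ((-4)(x - 6)).
So |(2x + 8)/(x - 6) + 3| = 20|x − 2| / (4·|x − 6|).
Require δ ≤ 2, so |x − 6| ≥ |-4| − |x − 2| > 4 − 2 = 2.
Hence |(2x + 8)/(x - 6) + 3| < 20|x − 2|/(4·2) = (5/2)|x − 2|, which is < ϵ once |x − 2| < (2/5)ϵ.
Take δ = min(2, (2/5)ϵ). Then 0 < |x − 2| < δ forces both bounds, so |(2x + 8)/(x - 6) + 3| < ϵ.

δ = min(2, (2/5)ϵ)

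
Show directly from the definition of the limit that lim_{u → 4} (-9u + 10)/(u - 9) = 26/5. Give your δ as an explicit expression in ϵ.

δ = min(5/2, (25/142)ϵ)

Fix ϵ > 0. We want δ > 0 with 0 < |u − 4| < δ ⇒ |(-9u + 10)/(u - 9) − (26/5)| < ϵ.
Combining over a common denominator, (-9u + 10)/(u - 9) − (26/5) = [(-9u + 10)·(-5) − (-26)·(u - 9)] / [(-5)·(u - 9)] = 71(u − 4) / ((-5)(u - 9)).
So |(-9u + 10)/(u - 9) − (26/5)| = 71|u − 4| / (5·|u − 9|).
Require δ ≤ 5/2, so |u − 9| ≥ |-5| − |u − 4| > 5 − 5/2 = 5/2.
Hence |(-9u + 10)/(u - 9) − (26/5)| < 71|u − 4|/(5·(5/2)) = (142/25)|u − 4|, which is < ϵ once |u − 4| < (25/142)ϵ.
Take δ = min(5/2, (25/142)ϵ). Then 0 < |u − 4| < δ forces both bounds, so |(-9u + 10)/(u - 9) − (26/5)| < ϵ.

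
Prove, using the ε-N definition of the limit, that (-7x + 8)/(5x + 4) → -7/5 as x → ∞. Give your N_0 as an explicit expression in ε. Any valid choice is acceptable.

N_0 = (68/25)/ε

Suppose ε > 0. We seek N_0 > 0 such that x > N_0 implies |(-7x + 8)/(5x + 4) + 7/5| < ε.
(-7x + 8)/(5x + 4) + 7/5 = (5(-7x + 8) − (-7)(5x + 4)) / (5(5x + 4)) = 68/(5(5x + 4)).
For x > 0 we have 5x + 4 > 5x, so |(-7x + 8)/(5x + 4) + 7/5| = 68/(5(5x + 4)) < 68/(5·5x) = (68/25)/x.
Thus |(-7x + 8)/(5x + 4) + 7/5| < ε whenever x > (68/25)/ε.
Take N_0 = (68/25)/ε. If x > N_0 then |(-7x + 8)/(5x + 4) + 7/5| < (68/25)/x < ε.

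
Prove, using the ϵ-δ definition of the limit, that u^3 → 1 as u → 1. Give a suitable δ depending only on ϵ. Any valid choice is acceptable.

Let ϵ > 0 be given. We seek δ > 0 with 0 < |u − 1| < δ ⇒ |u^3 − 1| < ϵ.
Factor: u^3 − 1 = (u − 1)(u^2 + u + 1), so |u^3 − 1| = |u − 1|·|u^2 + u + 1|.
Impose δ ≤ 1 so that |u| < 2; then |u^2 + u + 1| ≤ 7.
Hence |u^3 − 1| ≤ 7|u − 1|, which is < ϵ once |u − 1| < ϵ/7.
Take δ = min(1, ϵ/7). If 0 < |u − 1| < δ then both bounds hold and |u^3 − 1| ≤ 7|u − 1| < 7·(ϵ/7) = ϵ.

δ = min(1, ϵ/7)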